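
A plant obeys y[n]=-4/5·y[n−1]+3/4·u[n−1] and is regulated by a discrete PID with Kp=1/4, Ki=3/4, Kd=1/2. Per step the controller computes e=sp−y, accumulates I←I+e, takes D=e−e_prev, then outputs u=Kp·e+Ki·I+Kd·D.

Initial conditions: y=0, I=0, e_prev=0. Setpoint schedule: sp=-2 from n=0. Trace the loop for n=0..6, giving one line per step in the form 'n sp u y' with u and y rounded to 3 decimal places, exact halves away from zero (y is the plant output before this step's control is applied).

0 -2 -3.000 0.000
1 -2 -0.125 -2.250
2 -2 -6.997 1.706
3 -2 4.680 -6.613
4 -2 -19.139 8.800
5 -2 25.759 -21.394
6 -2 -61.536 36.435

(exact arithmetic carried between steps; '≈' marks a value shown rounded to 6 d.p. or computed from one; I and e_prev carry over from the previous line; the table rounds u and y to 3 d.p., halves away from zero)
n=0: y=0, sp=-2, e=sp−y=-2; I=-2, D=e−e_prev=-2; u=1/4·(-2)+3/4·(-2)+1/2·(-2)=-3; next y=-4/5·0+3/4·(-3)=-2.25
n=1: y=-2.25, sp=-2, e=sp−y=0.25; I=-1.75, D=e−e_prev=2.25; u=1/4·0.25+3/4·(-1.75)+1/2·2.25=-0.125; next y=-4/5·(-2.25)+3/4·(-0.125)=1.70625
n=2: y=1.70625, sp=-2, e=sp−y=-3.70625; I=-5.45625, D=e−e_prev=-3.95625; u=1/4·(-3.70625)+3/4·(-5.45625)+1/2·(-3.95625)=-6.996875; next y=-4/5·1.70625+3/4·(-6.996875)≈-6.612656
n=3: y≈-6.612656, sp=-2, e=sp−y≈4.612656; I≈-0.843594, D=e−e_prev≈8.318906; u=1/4·4.612656+3/4·(-0.843594)+1/2·8.318906≈4.679922; next y=-4/5·(-6.612656)+3/4·4.679922≈8.800066
n=4: y≈8.800066, sp=-2, e=sp−y≈-10.800066; I≈-11.643660, D=e−e_prev≈-15.412723; u=1/4·(-10.800066)+3/4·(-11.643660)+1/2·(-15.412723)≈-19.139123; next y=-4/5·8.800066+3/4·(-19.139123)≈-21.394395
n=5: y≈-21.394395, sp=-2, e=sp−y≈19.394395; I≈7.750735, D=e−e_prev≈30.194462; u=1/4·19.394395+3/4·7.750735+1/2·30.194462≈25.758881; next y=-4/5·(-21.394395)+3/4·25.758881≈36.434677
n=6: y≈36.434677, sp=-2, e=sp−y≈-38.434677; I≈-30.683942, D=e−e_prev≈-57.829073; u=1/4·(-38.434677)+3/4·(-30.683942)+1/2·(-57.829073)≈-61.536162; next y=-4/5·36.434677+3/4·(-61.536162)≈-75.299863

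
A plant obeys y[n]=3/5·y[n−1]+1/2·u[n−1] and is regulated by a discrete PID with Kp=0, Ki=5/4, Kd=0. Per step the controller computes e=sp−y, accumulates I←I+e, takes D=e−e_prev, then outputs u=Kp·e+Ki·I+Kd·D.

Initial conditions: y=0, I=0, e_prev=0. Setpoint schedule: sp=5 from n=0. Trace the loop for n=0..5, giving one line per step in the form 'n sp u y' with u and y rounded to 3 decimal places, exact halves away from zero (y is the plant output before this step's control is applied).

0 5 6.250 0.000
1 5 8.594 3.125
2 5 7.129 6.172
3 5 4.294 7.268
4 5 2.410 6.508
5 5 2.273 5.110

(exact arithmetic carried between steps; '≈' marks a value shown rounded to 6 d.p. or computed from one; I and e_prev carry over from the previous line; the table rounds u and y to 3 d.p., halves away from zero)
n=0: y=0, sp=5, e=sp−y=5; I=5, D=e−e_prev=5; u=0·5+5/4·5+0·5=6.25; next y=3/5·0+1/2·6.25=3.125
n=1: y=3.125, sp=5, e=sp−y=1.875; I=6.875, D=e−e_prev=-3.125; u=0·1.875+5/4·6.875+0·(-3.125)=8.59375; next y=3/5·3.125+1/2·8.59375=6.171875
n=2: y=6.171875, sp=5, e=sp−y=-1.171875; I=5.703125, D=e−e_prev=-3.046875; u=0·(-1.171875)+5/4·5.703125+0·(-3.046875)≈7.128906; next y=3/5·6.171875+1/2·7.128906≈7.267578
n=3: y≈7.267578, sp=5, e=sp−y≈-2.267578; I≈3.435547, D=e−e_prev≈-1.095703; u=0·(-2.267578)+5/4·3.435547+0·(-1.095703)≈4.294434; next y=3/5·7.267578+1/2·4.294434≈6.507764
n=4: y≈6.507764, sp=5, e=sp−y≈-1.507764; I≈1.927783, D=e−e_prev≈0.759814; u=0·(-1.507764)+5/4·1.927783+0·0.759814≈2.409729; next y=3/5·6.507764+1/2·2.409729≈5.109523
n=5: y≈5.109523, sp=5, e=sp−y≈-0.109523; I≈1.818260, D=e−e_prev≈1.398241; u=0·(-0.109523)+5/4·1.818260+0·1.398241≈2.272826; next y=3/5·5.109523+1/2·2.272826≈4.202126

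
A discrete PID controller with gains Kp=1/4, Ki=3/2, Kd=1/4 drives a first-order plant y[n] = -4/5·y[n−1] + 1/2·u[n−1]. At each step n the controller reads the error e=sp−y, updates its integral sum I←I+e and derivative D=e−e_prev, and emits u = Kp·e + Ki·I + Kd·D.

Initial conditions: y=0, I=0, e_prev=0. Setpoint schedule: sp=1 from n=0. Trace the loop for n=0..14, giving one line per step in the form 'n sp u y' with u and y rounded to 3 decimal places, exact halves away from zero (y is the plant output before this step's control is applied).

0 1 2.000 0.000
1 1 1.250 1.000
2 1 3.850 -0.175
3 1 0.839 2.065
4 1 6.397 -1.233
5 1 -1.913 4.184
6 1 11.641 -4.304
7 1 -9.660 9.264
8 1 24.346 -12.241
9 1 -29.583 21.966
10 1 56.180 -32.364
11 1 -80.047 53.982
12 1 136.448 -83.209
13 1 -207.537 134.791
14 1 339.061 -211.601

(exact arithmetic carried between steps; '≈' marks a value shown rounded to 6 d.p. or computed from one; I and e_prev carry over from the previous line; the table rounds u and y to 3 d.p., halves away from zero)
n=0: y=0, sp=1, e=sp−y=1; I=1, D=e−e_prev=1; u=1/4·1+3/2·1+1/4·1=2; next y=-4/5·0+1/2·2=1
n=1: y=1, sp=1, e=sp−y=0; I=1, D=e−e_prev=-1; u=1/4·0+3/2·1+1/4·(-1)=1.25; next y=-4/5·1+1/2·1.25=-0.175
n=2: y=-0.175, sp=1, e=sp−y=1.175; I=2.175, D=e−e_prev=1.175; u=1/4·1.175+3/2·2.175+1/4·1.175=3.85; next y=-4/5·(-0.175)+1/2·3.85=2.065
n=3: y=2.065, sp=1, e=sp−y=-1.065; I=1.11, D=e−e_prev=-2.24; u=1/4·(-1.065)+3/2·1.11+1/4·(-2.24)=0.83875; next y=-4/5·2.065+1/2·0.83875=-1.232625
n=4: y=-1.232625, sp=1, e=sp−y=2.232625; I=3.342625, D=e−e_prev=3.297625; u=1/4·2.232625+3/2·3.342625+1/4·3.297625=6.3965; next y=-4/5·(-1.232625)+1/2·6.3965=4.18435
n=5: y=4.18435, sp=1, e=sp−y=-3.18435; I=0.158275, D=e−e_prev=-5.416975; u=1/4·(-3.18435)+3/2·0.158275+1/4·(-5.416975)≈-1.912919; next y=-4/5·4.18435+1/2·(-1.912919)≈-4.303939
n=6: y≈-4.303939, sp=1, e=sp−y≈5.303939; I≈5.462214, D=e−e_prev≈8.488289; u=1/4·5.303939+3/2·5.462214+1/4·8.488289≈11.641379; next y=-4/5·(-4.303939)+1/2·11.641379≈9.263841
n=7: y≈9.263841, sp=1, e=sp−y≈-8.263841; I≈-2.801627, D=e−e_prev≈-13.567780; u=1/4·(-8.263841)+3/2·(-2.801627)+1/4·(-13.567780)≈-9.660345; next y=-4/5·9.263841+1/2·(-9.660345)≈-12.241245
n=8: y≈-12.241245, sp=1, e=sp−y≈13.241245; I≈10.439619, D=e−e_prev≈21.505086; u=1/4·13.241245+3/2·10.439619+1/4·21.505086≈24.346011; next y=-4/5·(-12.241245)+1/2·24.346011≈21.966002
n=9: y≈21.966002, sp=1, e=sp−y≈-20.966002; I≈-10.526383, D=e−e_prev≈-34.207247; u=1/4·(-20.966002)+3/2·(-10.526383)+1/4·(-34.207247)≈-29.582886; next y=-4/5·21.966002+1/2·(-29.582886)≈-32.364245
n=10: y≈-32.364245, sp=1, e=sp−y≈33.364245; I≈22.837862, D=e−e_prev≈54.330246; u=1/4·33.364245+3/2·22.837862+1/4·54.330246≈56.180415; next y=-4/5·(-32.364245)+1/2·56.180415≈53.981603
n=11: y≈53.981603, sp=1, e=sp−y≈-52.981603; I≈-30.143742, D=e−e_prev≈-86.345848; u=1/4·(-52.981603)+3/2·(-30.143742)+1/4·(-86.345848)≈-80.047475; next y=-4/5·53.981603+1/2·(-80.047475)≈-83.209020
n=12: y≈-83.209020, sp=1, e=sp−y≈84.209020; I≈54.065279, D=e−e_prev≈137.190623; u=1/4·84.209020+3/2·54.065279+1/4·137.190623≈136.447829; next y=-4/5·(-83.209020)+1/2·136.447829≈134.791130
n=13: y≈134.791130, sp=1, e=sp−y≈-133.791130; I≈-79.725852, D=e−e_prev≈-218.000150; u=1/4·(-133.791130)+3/2·(-79.725852)+1/4·(-218.000150)≈-207.536598; next y=-4/5·134.791130+1/2·(-207.536598)≈-211.601203
n=14: y≈-211.601203, sp=1, e=sp−y≈212.601203; I≈132.875351, D=e−e_prev≈346.392334; u=1/4·212.601203+3/2·132.875351+1/4·346.392334≈339.061411; next y=-4/5·(-211.601203)+1/2·339.061411≈338.811668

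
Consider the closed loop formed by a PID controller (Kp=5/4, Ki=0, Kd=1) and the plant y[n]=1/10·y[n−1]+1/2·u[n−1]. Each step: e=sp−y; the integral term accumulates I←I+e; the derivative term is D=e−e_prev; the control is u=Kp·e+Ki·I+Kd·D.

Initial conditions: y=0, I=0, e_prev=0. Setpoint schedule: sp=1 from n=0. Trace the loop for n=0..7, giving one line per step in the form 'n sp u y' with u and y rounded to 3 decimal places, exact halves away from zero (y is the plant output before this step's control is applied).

0 1 2.250 0.000
1 1 -1.281 1.125
2 1 3.563 -0.528
3 1 -3.168 1.729
4 1 6.154 -1.411
5 1 -6.767 2.936
6 1 11.138 -3.090
7 1 -13.675 5.260

(exact arithmetic carried between steps; '≈' marks a value shown rounded to 6 d.p. or computed from one; I and e_prev carry over from the previous line; the table rounds u and y to 3 d.p., halves away from zero)
n=0: y=0, sp=1, e=sp−y=1; I=1, D=e−e_prev=1; u=5/4·1+0·1+1·1=2.25; next y=1/10·0+1/2·2.25=1.125
n=1: y=1.125, sp=1, e=sp−y=-0.125; I=0.875, D=e−e_prev=-1.125; u=5/4·(-0.125)+0·0.875+1·(-1.125)=-1.28125; next y=1/10·1.125+1/2·(-1.28125)=-0.528125
n=2: y=-0.528125, sp=1, e=sp−y=1.528125; I=2.403125, D=e−e_prev=1.653125; u=5/4·1.528125+0·2.403125+1·1.653125≈3.563281; next y=1/10·(-0.528125)+1/2·3.563281≈1.728828
n=3: y≈1.728828, sp=1, e=sp−y≈-0.728828; I≈1.674297, D=e−e_prev≈-2.256953; u=5/4·(-0.728828)+0·1.674297+1·(-2.256953)≈-3.167988; next y=1/10·1.728828+1/2·(-3.167988)≈-1.411111
n=4: y≈-1.411111, sp=1, e=sp−y≈2.411111; I≈4.085408, D=e−e_prev≈3.139939; u=5/4·2.411111+0·4.085408+1·3.139939≈6.153829; next y=1/10·(-1.411111)+1/2·6.153829≈2.935803
n=5: y≈2.935803, sp=1, e=sp−y≈-1.935803; I≈2.149605, D=e−e_prev≈-4.346915; u=5/4·(-1.935803)+0·2.149605+1·(-4.346915)≈-6.766668; next y=1/10·2.935803+1/2·(-6.766668)≈-3.089754
n=6: y≈-3.089754, sp=1, e=sp−y≈4.089754; I≈6.239359, D=e−e_prev≈6.025557; u=5/4·4.089754+0·6.239359+1·6.025557≈11.137749; next y=1/10·(-3.089754)+1/2·11.137749≈5.259899
n=7: y≈5.259899, sp=1, e=sp−y≈-4.259899; I≈1.979460, D=e−e_prev≈-8.349653; u=5/4·(-4.259899)+0·1.979460+1·(-8.349653)≈-13.674527; next y=1/10·5.259899+1/2·(-13.674527)≈-6.311274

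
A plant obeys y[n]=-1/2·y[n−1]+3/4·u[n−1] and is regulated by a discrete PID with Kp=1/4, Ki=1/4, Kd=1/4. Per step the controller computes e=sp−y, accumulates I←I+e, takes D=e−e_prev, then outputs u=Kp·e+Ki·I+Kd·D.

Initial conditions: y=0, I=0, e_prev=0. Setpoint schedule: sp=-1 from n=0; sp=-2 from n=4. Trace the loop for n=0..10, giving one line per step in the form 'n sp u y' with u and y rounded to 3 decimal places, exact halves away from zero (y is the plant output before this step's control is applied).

0 -1 -0.750 0.000
1 -1 -0.328 -0.563
2 -1 -1.026 0.035
3 -1 -0.519 -0.787
4 -2 -2.122 0.005
5 -2 -0.976 -1.593
6 -2 -2.721 0.065
7 -2 -1.219 -2.073
8 -2 -3.382 0.122
9 -2 -1.324 -2.597
10 -2 -4.032 0.306

(exact arithmetic carried between steps; '≈' marks a value shown rounded to 6 d.p. or computed from one; I and e_prev carry over from the previous line; the table rounds u and y to 3 d.p., halves away from zero)
n=0: y=0, sp=-1, e=sp−y=-1; I=-1, D=e−e_prev=-1; u=1/4·(-1)+1/4·(-1)+1/4·(-1)=-0.75; next y=-1/2·0+3/4·(-0.75)=-0.5625
n=1: y=-0.5625, sp=-1, e=sp−y=-0.4375; I=-1.4375, D=e−e_prev=0.5625; u=1/4·(-0.4375)+1/4·(-1.4375)+1/4·0.5625=-0.328125; next y=-1/2·(-0.5625)+3/4·(-0.328125)≈0.035156
n=2: y≈0.035156, sp=-1, e=sp−y≈-1.035156; I≈-2.472656, D=e−e_prev≈-0.597656; u=1/4·(-1.035156)+1/4·(-2.472656)+1/4·(-0.597656)≈-1.026367; next y=-1/2·0.035156+3/4·(-1.026367)≈-0.787354
n=3: y≈-0.787354, sp=-1, e=sp−y≈-0.212646; I≈-2.685303, D=e−e_prev≈0.822510; u=1/4·(-0.212646)+1/4·(-2.685303)+1/4·0.822510≈-0.518860; next y=-1/2·(-0.787354)+3/4·(-0.518860)≈0.004532
n=4: y≈0.004532, sp=-2, e=sp−y≈-2.004532; I≈-4.689835, D=e−e_prev≈-1.791885; u=1/4·(-2.004532)+1/4·(-4.689835)+1/4·(-1.791885)≈-2.121563; next y=-1/2·0.004532+3/4·(-2.121563)≈-1.593438
n=5: y≈-1.593438, sp=-2, e=sp−y≈-0.406562; I≈-5.096396, D=e−e_prev≈1.597970; u=1/4·(-0.406562)+1/4·(-5.096396)+1/4·1.597970≈-0.976247; next y=-1/2·(-1.593438)+3/4·(-0.976247)≈0.064534
n=6: y≈0.064534, sp=-2, e=sp−y≈-2.064534; I≈-7.160930, D=e−e_prev≈-1.657972; u=1/4·(-2.064534)+1/4·(-7.160930)+1/4·(-1.657972)≈-2.720859; next y=-1/2·0.064534+3/4·(-2.720859)≈-2.072911
n=7: y≈-2.072911, sp=-2, e=sp−y≈0.072911; I≈-7.088019, D=e−e_prev≈2.137445; u=1/4·0.072911+1/4·(-7.088019)+1/4·2.137445≈-1.219416; next y=-1/2·(-2.072911)+3/4·(-1.219416)≈0.121894
n=8: y≈0.121894, sp=-2, e=sp−y≈-2.121894; I≈-9.209913, D=e−e_prev≈-2.194805; u=1/4·(-2.121894)+1/4·(-9.209913)+1/4·(-2.194805)≈-3.381653; next y=-1/2·0.121894+3/4·(-3.381653)≈-2.597187
n=9: y≈-2.597187, sp=-2, e=sp−y≈0.597187; I≈-8.612726, D=e−e_prev≈2.719080; u=1/4·0.597187+1/4·(-8.612726)+1/4·2.719080≈-1.324115; next y=-1/2·(-2.597187)+3/4·(-1.324115)≈0.305507
n=10: y≈0.305507, sp=-2, e=sp−y≈-2.305507; I≈-10.918233, D=e−e_prev≈-2.902694; u=1/4·(-2.305507)+1/4·(-10.918233)+1/4·(-2.902694)≈-4.031609; next y=-1/2·0.305507+3/4·(-4.031609)≈-3.176460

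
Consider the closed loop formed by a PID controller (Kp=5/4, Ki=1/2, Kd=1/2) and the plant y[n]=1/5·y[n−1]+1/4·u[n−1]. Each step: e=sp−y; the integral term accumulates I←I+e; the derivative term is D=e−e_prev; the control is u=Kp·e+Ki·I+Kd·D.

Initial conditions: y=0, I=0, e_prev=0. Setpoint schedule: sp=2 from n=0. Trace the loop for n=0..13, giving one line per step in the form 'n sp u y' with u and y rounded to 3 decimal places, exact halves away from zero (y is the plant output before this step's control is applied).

0 2 4.500 0.000
1 2 1.969 1.125
2 2 3.886 0.717
3 2 3.429 1.115
4 2 4.149 1.080
5 2 4.202 1.253
6 2 4.554 1.301
7 2 4.708 1.399
8 2 4.927 1.457
9 2 5.078 1.523
10 2 5.235 1.574
11 2 5.362 1.624
12 2 5.481 1.665
13 2 5.584 1.703

(exact arithmetic carried between steps; '≈' marks a value shown rounded to 6 d.p. or computed from one; I and e_prev carry over from the previous line; the table rounds u and y to 3 d.p., halves away from zero)
n=0: y=0, sp=2, e=sp−y=2; I=2, D=e−e_prev=2; u=5/4·2+1/2·2+1/2·2=4.5; next y=1/5·0+1/4·4.5=1.125
n=1: y=1.125, sp=2, e=sp−y=0.875; I=2.875, D=e−e_prev=-1.125; u=5/4·0.875+1/2·2.875+1/2·(-1.125)=1.96875; next y=1/5·1.125+1/4·1.96875≈0.717188
n=2: y≈0.717188, sp=2, e=sp−y≈1.282813; I≈4.157813, D=e−e_prev≈0.407813; u=5/4·1.282813+1/2·4.157813+1/2·0.407813≈3.886328; next y=1/5·0.717188+1/4·3.886328≈1.115020
n=3: y≈1.115020, sp=2, e=sp−y≈0.884980; I≈5.042793, D=e−e_prev≈-0.397832; u=5/4·0.884980+1/2·5.042793+1/2·(-0.397832)≈3.428706; next y=1/5·1.115020+1/4·3.428706≈1.080180
n=4: y≈1.080180, sp=2, e=sp−y≈0.919820; I≈5.962613, D=e−e_prev≈0.034839; u=5/4·0.919820+1/2·5.962613+1/2·0.034839≈4.148500; next y=1/5·1.080180+1/4·4.148500≈1.253161
n=5: y≈1.253161, sp=2, e=sp−y≈0.746839; I≈6.709451, D=e−e_prev≈-0.172981; u=5/4·0.746839+1/2·6.709451+1/2·(-0.172981)≈4.201784; next y=1/5·1.253161+1/4·4.201784≈1.301078
n=6: y≈1.301078, sp=2, e=sp−y≈0.698922; I≈7.408373, D=e−e_prev≈-0.047917; u=5/4·0.698922+1/2·7.408373+1/2·(-0.047917)≈4.553880; next y=1/5·1.301078+1/4·4.553880≈1.398686
n=7: y≈1.398686, sp=2, e=sp−y≈0.601314; I≈8.009687, D=e−e_prev≈-0.097608; u=5/4·0.601314+1/2·8.009687+1/2·(-0.097608)≈4.707683; next y=1/5·1.398686+1/4·4.707683≈1.456658
n=8: y≈1.456658, sp=2, e=sp−y≈0.543342; I≈8.553030, D=e−e_prev≈-0.057972; u=5/4·0.543342+1/2·8.553030+1/2·(-0.057972)≈4.926706; next y=1/5·1.456658+1/4·4.926706≈1.523008
n=9: y≈1.523008, sp=2, e=sp−y≈0.476992; I≈9.030021, D=e−e_prev≈-0.066350; u=5/4·0.476992+1/2·9.030021+1/2·(-0.066350)≈5.078075; next y=1/5·1.523008+1/4·5.078075≈1.574120
n=10: y≈1.574120, sp=2, e=sp−y≈0.425880; I≈9.455901, D=e−e_prev≈-0.051112; u=5/4·0.425880+1/2·9.455901+1/2·(-0.051112)≈5.234744; next y=1/5·1.574120+1/4·5.234744≈1.623510
n=11: y≈1.623510, sp=2, e=sp−y≈0.376490; I≈9.832391, D=e−e_prev≈-0.049390; u=5/4·0.376490+1/2·9.832391+1/2·(-0.049390)≈5.362113; next y=1/5·1.623510+1/4·5.362113≈1.665230
n=12: y≈1.665230, sp=2, e=sp−y≈0.334770; I≈10.167161, D=e−e_prev≈-0.041720; u=5/4·0.334770+1/2·10.167161+1/2·(-0.041720)≈5.481182; next y=1/5·1.665230+1/4·5.481182≈1.703342
n=13: y≈1.703342, sp=2, e=sp−y≈0.296658; I≈10.463819, D=e−e_prev≈-0.038111; u=5/4·0.296658+1/2·10.463819+1/2·(-0.038111)≈5.583677; next y=1/5·1.703342+1/4·5.583677≈1.736588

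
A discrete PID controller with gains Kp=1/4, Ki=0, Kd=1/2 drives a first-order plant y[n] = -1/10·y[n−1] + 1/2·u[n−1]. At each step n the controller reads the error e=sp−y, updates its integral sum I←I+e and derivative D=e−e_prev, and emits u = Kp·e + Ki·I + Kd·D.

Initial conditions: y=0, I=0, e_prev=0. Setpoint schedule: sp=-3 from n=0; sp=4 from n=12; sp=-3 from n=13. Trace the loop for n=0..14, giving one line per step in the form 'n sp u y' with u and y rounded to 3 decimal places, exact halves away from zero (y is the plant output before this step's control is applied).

(exact arithmetic carried between steps; '≈' marks a value shown rounded to 6 d.p. or computed from one; I and e_prev carry over from the previous line; the table rounds u and y to 3 d.p., halves away from zero)
n=0: y=0, sp=-3, e=sp−y=-3; I=-3, D=e−e_prev=-3; u=1/4·(-3)+0·(-3)+1/2·(-3)=-2.25; next y=-1/10·0+1/2·(-2.25)=-1.125
n=1: y=-1.125, sp=-3, e=sp−y=-1.875; I=-4.875, D=e−e_prev=1.125; u=1/4·(-1.875)+0·(-4.875)+1/2·1.125=0.09375; next y=-1/10·(-1.125)+1/2·0.09375=0.159375
n=2: y=0.159375, sp=-3, e=sp−y=-3.159375; I=-8.034375, D=e−e_prev=-1.284375; u=1/4·(-3.159375)+0·(-8.034375)+1/2·(-1.284375)≈-1.432031; next y=-1/10·0.159375+1/2·(-1.432031)≈-0.731953
n=3: y≈-0.731953, sp=-3, e=sp−y≈-2.268047; I≈-10.302422, D=e−e_prev≈0.891328; u=1/4·(-2.268047)+0·(-10.302422)+1/2·0.891328≈-0.121348; next y=-1/10·(-0.731953)+1/2·(-0.121348)≈0.012521
n=4: y≈0.012521, sp=-3, e=sp−y≈-3.012521; I≈-13.314943, D=e−e_prev≈-0.744475; u=1/4·(-3.012521)+0·(-13.314943)+1/2·(-0.744475)≈-1.125368; next y=-1/10·0.012521+1/2·(-1.125368)≈-0.563936
n=5: y≈-0.563936, sp=-3, e=sp−y≈-2.436064; I≈-15.751007, D=e−e_prev≈0.576457; u=1/4·(-2.436064)+0·(-15.751007)+1/2·0.576457≈-0.320787; next y=-1/10·(-0.563936)+1/2·(-0.320787)≈-0.104000
n=6: y≈-0.104000, sp=-3, e=sp−y≈-2.896000; I≈-18.647007, D=e−e_prev≈-0.459936; u=1/4·(-2.896000)+0·(-18.647007)+1/2·(-0.459936)≈-0.953968; next y=-1/10·(-0.104000)+1/2·(-0.953968)≈-0.466584
n=7: y≈-0.466584, sp=-3, e=sp−y≈-2.533416; I≈-21.180423, D=e−e_prev≈0.362584; u=1/4·(-2.533416)+0·(-21.180423)+1/2·0.362584≈-0.452062; next y=-1/10·(-0.466584)+1/2·(-0.452062)≈-0.179373
n=8: y≈-0.179373, sp=-3, e=sp−y≈-2.820627; I≈-24.001051, D=e−e_prev≈-0.287211; u=1/4·(-2.820627)+0·(-24.001051)+1/2·(-0.287211)≈-0.848763; next y=-1/10·(-0.179373)+1/2·(-0.848763)≈-0.406444
n=9: y≈-0.406444, sp=-3, e=sp−y≈-2.593556; I≈-26.594607, D=e−e_prev≈0.227071; u=1/4·(-2.593556)+0·(-26.594607)+1/2·0.227071≈-0.534853; next y=-1/10·(-0.406444)+1/2·(-0.534853)≈-0.226782
n=10: y≈-0.226782, sp=-3, e=sp−y≈-2.773218; I≈-29.367824, D=e−e_prev≈-0.179662; u=1/4·(-2.773218)+0·(-29.367824)+1/2·(-0.179662)≈-0.783135; next y=-1/10·(-0.226782)+1/2·(-0.783135)≈-0.368889
n=11: y≈-0.368889, sp=-3, e=sp−y≈-2.631111; I≈-31.998935, D=e−e_prev≈0.142107; u=1/4·(-2.631111)+0·(-31.998935)+1/2·0.142107≈-0.586724; next y=-1/10·(-0.368889)+1/2·(-0.586724)≈-0.256473
n=12: y≈-0.256473, sp=4, e=sp−y≈4.256473; I≈-27.742462, D=e−e_prev≈6.887584; u=1/4·4.256473+0·(-27.742462)+1/2·6.887584≈4.507910; next y=-1/10·(-0.256473)+1/2·4.507910≈2.279602
n=13: y≈2.279602, sp=-3, e=sp−y≈-5.279602; I≈-33.022064, D=e−e_prev≈-9.536075; u=1/4·(-5.279602)+0·(-33.022064)+1/2·(-9.536075)≈-6.087938; next y=-1/10·2.279602+1/2·(-6.087938)≈-3.271929
n=14: y≈-3.271929, sp=-3, e=sp−y≈0.271929; I≈-32.750135, D=e−e_prev≈5.551532; u=1/4·0.271929+0·(-32.750135)+1/2·5.551532≈2.843748; next y=-1/10·(-3.271929)+1/2·2.843748≈1.749067

0 -3 -2.250 0.000
1 -3 0.094 -1.125
2 -3 -1.432 0.159
3 -3 -0.121 -0.732
4 -3 -1.125 0.013
5 -3 -0.321 -0.564
6 -3 -0.954 -0.104
7 -3 -0.452 -0.467
8 -3 -0.849 -0.179
9 -3 -0.535 -0.406
10 -3 -0.783 -0.227
11 -3 -0.587 -0.369
12 4 4.508 -0.256
13 -3 -6.088 2.280
14 -3 2.844 -3.272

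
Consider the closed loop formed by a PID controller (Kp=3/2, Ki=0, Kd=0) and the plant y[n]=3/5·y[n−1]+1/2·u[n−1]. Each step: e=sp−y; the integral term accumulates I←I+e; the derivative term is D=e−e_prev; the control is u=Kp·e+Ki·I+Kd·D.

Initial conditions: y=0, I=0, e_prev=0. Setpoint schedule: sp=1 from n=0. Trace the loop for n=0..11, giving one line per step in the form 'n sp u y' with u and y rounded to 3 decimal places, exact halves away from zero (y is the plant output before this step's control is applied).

0 1 1.500 0.000
1 1 0.375 0.750
2 1 0.544 0.638
3 1 0.518 0.654
4 1 0.522 0.652
5 1 0.522 0.652
6 1 0.522 0.652
7 1 0.522 0.652
8 1 0.522 0.652
9 1 0.522 0.652
10 1 0.522 0.652
11 1 0.522 0.652

(exact arithmetic carried between steps; '≈' marks a value shown rounded to 6 d.p. or computed from one; I and e_prev carry over from the previous line; the table rounds u and y to 3 d.p., halves away from zero)
n=0: y=0, sp=1, e=sp−y=1; I=1, D=e−e_prev=1; u=3/2·1+0·1+0·1=1.5; next y=3/5·0+1/2·1.5=0.75
n=1: y=0.75, sp=1, e=sp−y=0.25; I=1.25, D=e−e_prev=-0.75; u=3/2·0.25+0·1.25+0·(-0.75)=0.375; next y=3/5·0.75+1/2·0.375=0.6375
n=2: y=0.6375, sp=1, e=sp−y=0.3625; I=1.6125, D=e−e_prev=0.1125; u=3/2·0.3625+0·1.6125+0·0.1125=0.54375; next y=3/5·0.6375+1/2·0.54375=0.654375
n=3: y=0.654375, sp=1, e=sp−y=0.345625; I=1.958125, D=e−e_prev=-0.016875; u=3/2·0.345625+0·1.958125+0·(-0.016875)≈0.518438; next y=3/5·0.654375+1/2·0.518438≈0.651844
n=4: y≈0.651844, sp=1, e=sp−y≈0.348156; I≈2.306281, D=e−e_prev≈0.002531; u=3/2·0.348156+0·2.306281+0·0.002531≈0.522234; next y=3/5·0.651844+1/2·0.522234≈0.652223
n=5: y≈0.652223, sp=1, e=sp−y≈0.347777; I≈2.654058, D=e−e_prev≈-0.000380; u=3/2·0.347777+0·2.654058+0·(-0.000380)≈0.521665; next y=3/5·0.652223+1/2·0.521665≈0.652166
n=6: y≈0.652166, sp=1, e=sp−y≈0.347834; I≈3.001891, D=e−e_prev≈0.000057; u=3/2·0.347834+0·3.001891+0·0.000057≈0.521750; next y=3/5·0.652166+1/2·0.521750≈0.652175
n=7: y≈0.652175, sp=1, e=sp−y≈0.347825; I≈3.349716, D=e−e_prev≈-0.000009; u=3/2·0.347825+0·3.349716+0·(-0.000009)≈0.521737; next y=3/5·0.652175+1/2·0.521737≈0.652174
n=8: y≈0.652174, sp=1, e=sp−y≈0.347826; I≈3.697543, D=e−e_prev≈0.000001; u=3/2·0.347826+0·3.697543+0·0.000001≈0.521739; next y=3/5·0.652174+1/2·0.521739≈0.652174
n=9: y≈0.652174, sp=1, e=sp−y≈0.347826; I≈4.045369, D=e−e_prev≈0.000000; u=3/2·0.347826+0·4.045369+0·0.000000≈0.521739; next y=3/5·0.652174+1/2·0.521739≈0.652174
n=10: y≈0.652174, sp=1, e=sp−y≈0.347826; I≈4.393195, D=e−e_prev≈0.000000; u=3/2·0.347826+0·4.393195+0·0.000000≈0.521739; next y=3/5·0.652174+1/2·0.521739≈0.652174
n=11: y≈0.652174, sp=1, e=sp−y≈0.347826; I≈4.741021, D=e−e_prev≈0.000000; u=3/2·0.347826+0·4.741021+0·0.000000≈0.521739; next y=3/5·0.652174+1/2·0.521739≈0.652174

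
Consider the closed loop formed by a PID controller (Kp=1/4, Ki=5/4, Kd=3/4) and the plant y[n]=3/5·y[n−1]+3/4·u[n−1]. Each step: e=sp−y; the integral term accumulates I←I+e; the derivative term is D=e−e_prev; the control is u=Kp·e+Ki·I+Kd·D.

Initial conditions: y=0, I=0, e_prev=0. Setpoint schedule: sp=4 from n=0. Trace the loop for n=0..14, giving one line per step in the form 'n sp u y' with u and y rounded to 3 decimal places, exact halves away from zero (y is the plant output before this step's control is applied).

(exact arithmetic carried between steps; '≈' marks a value shown rounded to 6 d.p. or computed from one; I and e_prev carry over from the previous line; the table rounds u and y to 3 d.p., halves away from zero)
n=0: y=0, sp=4, e=sp−y=4; I=4, D=e−e_prev=4; u=1/4·4+5/4·4+3/4·4=9; next y=3/5·0+3/4·9=6.75
n=1: y=6.75, sp=4, e=sp−y=-2.75; I=1.25, D=e−e_prev=-6.75; u=1/4·(-2.75)+5/4·1.25+3/4·(-6.75)=-4.1875; next y=3/5·6.75+3/4·(-4.1875)=0.909375
n=2: y=0.909375, sp=4, e=sp−y=3.090625; I=4.340625, D=e−e_prev=5.840625; u=1/4·3.090625+5/4·4.340625+3/4·5.840625≈10.578906; next y=3/5·0.909375+3/4·10.578906≈8.479805
n=3: y≈8.479805, sp=4, e=sp−y≈-4.479805; I≈-0.139180, D=e−e_prev≈-7.570430; u=1/4·(-4.479805)+5/4·(-0.139180)+3/4·(-7.570430)≈-6.971748; next y=3/5·8.479805+3/4·(-6.971748)≈-0.140928
n=4: y≈-0.140928, sp=4, e=sp−y≈4.140928; I≈4.001749, D=e−e_prev≈8.620733; u=1/4·4.140928+5/4·4.001749+3/4·8.620733≈12.502967; next y=3/5·(-0.140928)+3/4·12.502967≈9.292669
n=5: y≈9.292669, sp=4, e=sp−y≈-5.292669; I≈-1.290920, D=e−e_prev≈-9.433597; u=1/4·(-5.292669)+5/4·(-1.290920)+3/4·(-9.433597)≈-10.012015; next y=3/5·9.292669+3/4·(-10.012015)≈-1.933410
n=6: y≈-1.933410, sp=4, e=sp−y≈5.933410; I≈4.642490, D=e−e_prev≈11.226079; u=1/4·5.933410+5/4·4.642490+3/4·11.226079≈15.706024; next y=3/5·(-1.933410)+3/4·15.706024≈10.619472
n=7: y≈10.619472, sp=4, e=sp−y≈-6.619472; I≈-1.976982, D=e−e_prev≈-12.552882; u=1/4·(-6.619472)+5/4·(-1.976982)+3/4·(-12.552882)≈-13.540757; next y=3/5·10.619472+3/4·(-13.540757)≈-3.783885
n=8: y≈-3.783885, sp=4, e=sp−y≈7.783885; I≈5.806903, D=e−e_prev≈14.403356; u=1/4·7.783885+5/4·5.806903+3/4·14.403356≈20.007117; next y=3/5·(-3.783885)+3/4·20.007117≈12.735007
n=9: y≈12.735007, sp=4, e=sp−y≈-8.735007; I≈-2.928104, D=e−e_prev≈-16.518891; u=1/4·(-8.735007)+5/4·(-2.928104)+3/4·(-16.518891)≈-18.233050; next y=3/5·12.735007+3/4·(-18.233050)≈-6.033784
n=10: y≈-6.033784, sp=4, e=sp−y≈10.033784; I≈7.105680, D=e−e_prev≈18.768790; u=1/4·10.033784+5/4·7.105680+3/4·18.768790≈25.467138; next y=3/5·(-6.033784)+3/4·25.467138≈15.480083
n=11: y≈15.480083, sp=4, e=sp−y≈-11.480083; I≈-4.374404, D=e−e_prev≈-21.513867; u=1/4·(-11.480083)+5/4·(-4.374404)+3/4·(-21.513867)≈-24.473426; next y=3/5·15.480083+3/4·(-24.473426)≈-9.067020
n=12: y≈-9.067020, sp=4, e=sp−y≈13.067020; I≈8.692616, D=e−e_prev≈24.547103; u=1/4·13.067020+5/4·8.692616+3/4·24.547103≈32.542852; next y=3/5·(-9.067020)+3/4·32.542852≈18.966927
n=13: y≈18.966927, sp=4, e=sp−y≈-14.966927; I≈-6.274311, D=e−e_prev≈-28.033947; u=1/4·(-14.966927)+5/4·(-6.274311)+3/4·(-28.033947)≈-32.610081; next y=3/5·18.966927+3/4·(-32.610081)≈-13.077404
n=14: y≈-13.077404, sp=4, e=sp−y≈17.077404; I≈10.803093, D=e−e_prev≈32.044331; u=1/4·17.077404+5/4·10.803093+3/4·32.044331≈41.806466; next y=3/5·(-13.077404)+3/4·41.806466≈23.508407

0 4 9.000 0.000
1 4 -4.188 6.750
2 4 10.579 0.909
3 4 -6.972 8.480
4 4 12.503 -0.141
5 4 -10.012 9.293
6 4 15.706 -1.933
7 4 -13.541 10.619
8 4 20.007 -3.784
9 4 -18.233 12.735
10 4 25.467 -6.034
11 4 -24.473 15.480
12 4 32.543 -9.067
13 4 -32.610 18.967
14 4 41.806 -13.077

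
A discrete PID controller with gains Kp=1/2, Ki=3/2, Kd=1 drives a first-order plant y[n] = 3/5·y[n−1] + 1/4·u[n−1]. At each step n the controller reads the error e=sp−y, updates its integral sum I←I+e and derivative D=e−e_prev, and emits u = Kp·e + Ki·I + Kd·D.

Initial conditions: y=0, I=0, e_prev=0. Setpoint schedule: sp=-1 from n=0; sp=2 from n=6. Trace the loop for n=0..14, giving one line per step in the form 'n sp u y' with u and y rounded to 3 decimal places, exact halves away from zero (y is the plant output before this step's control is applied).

0 -1 -3.000 0.000
1 -1 -1.250 -0.750
2 -1 -2.338 -0.763
3 -1 -1.868 -1.042
4 -1 -1.934 -1.092
5 -1 -1.706 -1.139
6 2 7.369 -1.110
7 2 2.204 1.176
8 2 5.484 1.257
9 2 4.075 2.125
10 2 4.249 2.294
11 2 3.543 2.439
12 2 3.299 2.349
13 2 3.030 2.234
14 2 2.973 2.098

(exact arithmetic carried between steps; '≈' marks a value shown rounded to 6 d.p. or computed from one; I and e_prev carry over from the previous line; the table rounds u and y to 3 d.p., halves away from zero)
n=0: y=0, sp=-1, e=sp−y=-1; I=-1, D=e−e_prev=-1; u=1/2·(-1)+3/2·(-1)+1·(-1)=-3; next y=3/5·0+1/4·(-3)=-0.75
n=1: y=-0.75, sp=-1, e=sp−y=-0.25; I=-1.25, D=e−e_prev=0.75; u=1/2·(-0.25)+3/2·(-1.25)+1·0.75=-1.25; next y=3/5·(-0.75)+1/4·(-1.25)=-0.7625
n=2: y=-0.7625, sp=-1, e=sp−y=-0.2375; I=-1.4875, D=e−e_prev=0.0125; u=1/2·(-0.2375)+3/2·(-1.4875)+1·0.0125=-2.3375; next y=3/5·(-0.7625)+1/4·(-2.3375)=-1.041875
n=3: y=-1.041875, sp=-1, e=sp−y=0.041875; I=-1.445625, D=e−e_prev=0.279375; u=1/2·0.041875+3/2·(-1.445625)+1·0.279375=-1.868125; next y=3/5·(-1.041875)+1/4·(-1.868125)≈-1.092156
n=4: y≈-1.092156, sp=-1, e=sp−y≈0.092156; I≈-1.353469, D=e−e_prev≈0.050281; u=1/2·0.092156+3/2·(-1.353469)+1·0.050281≈-1.933844; next y=3/5·(-1.092156)+1/4·(-1.933844)≈-1.138755
n=5: y≈-1.138755, sp=-1, e=sp−y≈0.138755; I≈-1.214714, D=e−e_prev≈0.046598; u=1/2·0.138755+3/2·(-1.214714)+1·0.046598≈-1.706095; next y=3/5·(-1.138755)+1/4·(-1.706095)≈-1.109777
n=6: y≈-1.109777, sp=2, e=sp−y≈3.109777; I≈1.895063, D=e−e_prev≈2.971022; u=1/2·3.109777+3/2·1.895063+1·2.971022≈7.368504; next y=3/5·(-1.109777)+1/4·7.368504≈1.176260
n=7: y≈1.176260, sp=2, e=sp−y≈0.823740; I≈2.718803, D=e−e_prev≈-2.286037; u=1/2·0.823740+3/2·2.718803+1·(-2.286037)≈2.204037; next y=3/5·1.176260+1/4·2.204037≈1.256765
n=8: y≈1.256765, sp=2, e=sp−y≈0.743235; I≈3.462037, D=e−e_prev≈-0.080505; u=1/2·0.743235+3/2·3.462037+1·(-0.080505)≈5.484168; next y=3/5·1.256765+1/4·5.484168≈2.125101
n=9: y≈2.125101, sp=2, e=sp−y≈-0.125101; I≈3.336936, D=e−e_prev≈-0.868336; u=1/2·(-0.125101)+3/2·3.336936+1·(-0.868336)≈4.074518; next y=3/5·2.125101+1/4·4.074518≈2.293690
n=10: y≈2.293690, sp=2, e=sp−y≈-0.293690; I≈3.043246, D=e−e_prev≈-0.168589; u=1/2·(-0.293690)+3/2·3.043246+1·(-0.168589)≈4.249435; next y=3/5·2.293690+1/4·4.249435≈2.438573
n=11: y≈2.438573, sp=2, e=sp−y≈-0.438573; I≈2.604673, D=e−e_prev≈-0.144883; u=1/2·(-0.438573)+3/2·2.604673+1·(-0.144883)≈3.542841; next y=3/5·2.438573+1/4·3.542841≈2.348854
n=12: y≈2.348854, sp=2, e=sp−y≈-0.348854; I≈2.255819, D=e−e_prev≈0.089719; u=1/2·(-0.348854)+3/2·2.255819+1·0.089719≈3.299021; next y=3/5·2.348854+1/4·3.299021≈2.234068
n=13: y≈2.234068, sp=2, e=sp−y≈-0.234068; I≈2.021752, D=e−e_prev≈0.114786; u=1/2·(-0.234068)+3/2·2.021752+1·0.114786≈3.030380; next y=3/5·2.234068+1/4·3.030380≈2.098036
n=14: y≈2.098036, sp=2, e=sp−y≈-0.098036; I≈1.923716, D=e−e_prev≈0.136032; u=1/2·(-0.098036)+3/2·1.923716+1·0.136032≈2.972588; next y=3/5·2.098036+1/4·2.972588≈2.001968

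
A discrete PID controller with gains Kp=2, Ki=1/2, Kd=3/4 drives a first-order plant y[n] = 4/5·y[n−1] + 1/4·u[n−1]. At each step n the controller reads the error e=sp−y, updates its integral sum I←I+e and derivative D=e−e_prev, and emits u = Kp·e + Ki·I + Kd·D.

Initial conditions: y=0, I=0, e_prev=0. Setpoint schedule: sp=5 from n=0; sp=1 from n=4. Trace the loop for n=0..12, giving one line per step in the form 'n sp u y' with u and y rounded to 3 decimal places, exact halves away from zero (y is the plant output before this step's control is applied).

(exact arithmetic carried between steps; '≈' marks a value shown rounded to 6 d.p. or computed from one; I and e_prev carry over from the previous line; the table rounds u and y to 3 d.p., halves away from zero)
n=0: y=0, sp=5, e=sp−y=5; I=5, D=e−e_prev=5; u=2·5+1/2·5+3/4·5=16.25; next y=4/5·0+1/4·16.25=4.0625
n=1: y=4.0625, sp=5, e=sp−y=0.9375; I=5.9375, D=e−e_prev=-4.0625; u=2·0.9375+1/2·5.9375+3/4·(-4.0625)=1.796875; next y=4/5·4.0625+1/4·1.796875≈3.699219
n=2: y≈3.699219, sp=5, e=sp−y≈1.300781; I≈7.238281, D=e−e_prev≈0.363281; u=2·1.300781+1/2·7.238281+3/4·0.363281≈6.493164; next y=4/5·3.699219+1/4·6.493164≈4.582666
n=3: y≈4.582666, sp=5, e=sp−y≈0.417334; I≈7.655615, D=e−e_prev≈-0.883447; u=2·0.417334+1/2·7.655615+3/4·(-0.883447)≈3.999890; next y=4/5·4.582666+1/4·3.999890≈4.666105
n=4: y≈4.666105, sp=1, e=sp−y≈-3.666105; I≈3.989510, D=e−e_prev≈-4.083439; u=2·(-3.666105)+1/2·3.989510+3/4·(-4.083439)≈-8.400035; next y=4/5·4.666105+1/4·(-8.400035)≈1.632875
n=5: y≈1.632875, sp=1, e=sp−y≈-0.632875; I≈3.356634, D=e−e_prev≈3.033230; u=2·(-0.632875)+1/2·3.356634+3/4·3.033230≈2.687489; next y=4/5·1.632875+1/4·2.687489≈1.978173
n=6: y≈1.978173, sp=1, e=sp−y≈-0.978173; I≈2.378462, D=e−e_prev≈-0.345297; u=2·(-0.978173)+1/2·2.378462+3/4·(-0.345297)≈-1.026087; next y=4/5·1.978173+1/4·(-1.026087)≈1.326016
n=7: y≈1.326016, sp=1, e=sp−y≈-0.326016; I≈2.052446, D=e−e_prev≈0.652156; u=2·(-0.326016)+1/2·2.052446+3/4·0.652156≈0.863307; next y=4/5·1.326016+1/4·0.863307≈1.276640
n=8: y≈1.276640, sp=1, e=sp−y≈-0.276640; I≈1.775806, D=e−e_prev≈0.049376; u=2·(-0.276640)+1/2·1.775806+3/4·0.049376≈0.371655; next y=4/5·1.276640+1/4·0.371655≈1.114226
n=9: y≈1.114226, sp=1, e=sp−y≈-0.114226; I≈1.661580, D=e−e_prev≈0.162414; u=2·(-0.114226)+1/2·1.661580+3/4·0.162414≈0.724149; next y=4/5·1.114226+1/4·0.724149≈1.072418
n=10: y≈1.072418, sp=1, e=sp−y≈-0.072418; I≈1.589162, D=e−e_prev≈0.041808; u=2·(-0.072418)+1/2·1.589162+3/4·0.041808≈0.681101; next y=4/5·1.072418+1/4·0.681101≈1.028210
n=11: y≈1.028210, sp=1, e=sp−y≈-0.028210; I≈1.560952, D=e−e_prev≈0.044208; u=2·(-0.028210)+1/2·1.560952+3/4·0.044208≈0.757213; next y=4/5·1.028210+1/4·0.757213≈1.011871
n=12: y≈1.011871, sp=1, e=sp−y≈-0.011871; I≈1.549081, D=e−e_prev≈0.016339; u=2·(-0.011871)+1/2·1.549081+3/4·0.016339≈0.763053; next y=4/5·1.011871+1/4·0.763053≈1.000260

0 5 16.250 0.000
1 5 1.797 4.063
2 5 6.493 3.699
3 5 4.000 4.583
4 1 -8.400 4.666
5 1 2.687 1.633
6 1 -1.026 1.978
7 1 0.863 1.326
8 1 0.372 1.277
9 1 0.724 1.114
10 1 0.681 1.072
11 1 0.757 1.028
12 1 0.763 1.012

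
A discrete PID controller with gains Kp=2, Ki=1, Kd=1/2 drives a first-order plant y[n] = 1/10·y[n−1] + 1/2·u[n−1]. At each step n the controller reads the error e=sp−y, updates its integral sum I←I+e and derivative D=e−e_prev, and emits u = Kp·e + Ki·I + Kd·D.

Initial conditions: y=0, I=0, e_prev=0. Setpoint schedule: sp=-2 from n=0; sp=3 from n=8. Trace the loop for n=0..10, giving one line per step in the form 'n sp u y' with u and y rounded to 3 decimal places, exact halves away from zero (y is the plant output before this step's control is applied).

(exact arithmetic carried between steps; '≈' marks a value shown rounded to 6 d.p. or computed from one; I and e_prev carry over from the previous line; the table rounds u and y to 3 d.p., halves away from zero)
n=0: y=0, sp=-2, e=sp−y=-2; I=-2, D=e−e_prev=-2; u=2·(-2)+1·(-2)+1/2·(-2)=-7; next y=1/10·0+1/2·(-7)=-3.5
n=1: y=-3.5, sp=-2, e=sp−y=1.5; I=-0.5, D=e−e_prev=3.5; u=2·1.5+1·(-0.5)+1/2·3.5=4.25; next y=1/10·(-3.5)+1/2·4.25=1.775
n=2: y=1.775, sp=-2, e=sp−y=-3.775; I=-4.275, D=e−e_prev=-5.275; u=2·(-3.775)+1·(-4.275)+1/2·(-5.275)=-14.4625; next y=1/10·1.775+1/2·(-14.4625)=-7.05375
n=3: y=-7.05375, sp=-2, e=sp−y=5.05375; I=0.77875, D=e−e_prev=8.82875; u=2·5.05375+1·0.77875+1/2·8.82875=15.300625; next y=1/10·(-7.05375)+1/2·15.300625≈6.944938
n=4: y≈6.944938, sp=-2, e=sp−y≈-8.944938; I≈-8.166188, D=e−e_prev≈-13.998688; u=2·(-8.944938)+1·(-8.166188)+1/2·(-13.998688)≈-33.055406; next y=1/10·6.944938+1/2·(-33.055406)≈-15.833209
n=5: y≈-15.833209, sp=-2, e=sp−y≈13.833209; I≈5.667022, D=e−e_prev≈22.778147; u=2·13.833209+1·5.667022+1/2·22.778147≈44.722514; next y=1/10·(-15.833209)+1/2·44.722514≈20.777936
n=6: y≈20.777936, sp=-2, e=sp−y≈-22.777936; I≈-17.110914, D=e−e_prev≈-36.611145; u=2·(-22.777936)+1·(-17.110914)+1/2·(-36.611145)≈-80.972359; next y=1/10·20.777936+1/2·(-80.972359)≈-38.408386
n=7: y≈-38.408386, sp=-2, e=sp−y≈36.408386; I≈19.297472, D=e−e_prev≈59.186322; u=2·36.408386+1·19.297472+1/2·59.186322≈121.707405; next y=1/10·(-38.408386)+1/2·121.707405≈57.012864
n=8: y≈57.012864, sp=3, e=sp−y≈-54.012864; I≈-34.715392, D=e−e_prev≈-90.421250; u=2·(-54.012864)+1·(-34.715392)+1/2·(-90.421250)≈-187.951744; next y=1/10·57.012864+1/2·(-187.951744)≈-88.274586
n=9: y≈-88.274586, sp=3, e=sp−y≈91.274586; I≈56.559194, D=e−e_prev≈145.287450; u=2·91.274586+1·56.559194+1/2·145.287450≈311.752090; next y=1/10·(-88.274586)+1/2·311.752090≈147.048587
n=10: y≈147.048587, sp=3, e=sp−y≈-144.048587; I≈-87.489393, D=e−e_prev≈-235.323172; u=2·(-144.048587)+1·(-87.489393)+1/2·(-235.323172)≈-493.248152; next y=1/10·147.048587+1/2·(-493.248152)≈-231.919217

0 -2 -7.000 0.000
1 -2 4.250 -3.500
2 -2 -14.463 1.775
3 -2 15.301 -7.054
4 -2 -33.055 6.945
5 -2 44.723 -15.833
6 -2 -80.972 20.778
7 -2 121.707 -38.408
8 3 -187.952 57.013
9 3 311.752 -88.275
10 3 -493.248 147.049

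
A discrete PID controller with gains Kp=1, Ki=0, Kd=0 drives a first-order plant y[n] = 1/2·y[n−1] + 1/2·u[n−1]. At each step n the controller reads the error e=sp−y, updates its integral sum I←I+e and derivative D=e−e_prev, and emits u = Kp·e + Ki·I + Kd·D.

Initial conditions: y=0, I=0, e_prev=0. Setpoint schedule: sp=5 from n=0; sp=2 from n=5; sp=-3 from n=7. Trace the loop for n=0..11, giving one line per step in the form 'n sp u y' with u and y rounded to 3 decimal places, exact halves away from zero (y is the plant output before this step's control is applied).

(exact arithmetic carried between steps; '≈' marks a value shown rounded to 6 d.p. or computed from one; I and e_prev carry over from the previous line; the table rounds u and y to 3 d.p., halves away from zero)
n=0: y=0, sp=5, e=sp−y=5; I=5, D=e−e_prev=5; u=1·5+0·5+0·5=5; next y=1/2·0+1/2·5=2.5
n=1: y=2.5, sp=5, e=sp−y=2.5; I=7.5, D=e−e_prev=-2.5; u=1·2.5+0·7.5+0·(-2.5)=2.5; next y=1/2·2.5+1/2·2.5=2.5
n=2: y=2.5, sp=5, e=sp−y=2.5; I=10, D=e−e_prev=0; u=1·2.5+0·10+0·0=2.5; next y=1/2·2.5+1/2·2.5=2.5
n=3: y=2.5, sp=5, e=sp−y=2.5; I=12.5, D=e−e_prev=0; u=1·2.5+0·12.5+0·0=2.5; next y=1/2·2.5+1/2·2.5=2.5
n=4: y=2.5, sp=5, e=sp−y=2.5; I=15, D=e−e_prev=0; u=1·2.5+0·15+0·0=2.5; next y=1/2·2.5+1/2·2.5=2.5
n=5: y=2.5, sp=2, e=sp−y=-0.5; I=14.5, D=e−e_prev=-3; u=1·(-0.5)+0·14.5+0·(-3)=-0.5; next y=1/2·2.5+1/2·(-0.5)=1
n=6: y=1, sp=2, e=sp−y=1; I=15.5, D=e−e_prev=1.5; u=1·1+0·15.5+0·1.5=1; next y=1/2·1+1/2·1=1
n=7: y=1, sp=-3, e=sp−y=-4; I=11.5, D=e−e_prev=-5; u=1·(-4)+0·11.5+0·(-5)=-4; next y=1/2·1+1/2·(-4)=-1.5
n=8: y=-1.5, sp=-3, e=sp−y=-1.5; I=10, D=e−e_prev=2.5; u=1·(-1.5)+0·10+0·2.5=-1.5; next y=1/2·(-1.5)+1/2·(-1.5)=-1.5
n=9: y=-1.5, sp=-3, e=sp−y=-1.5; I=8.5, D=e−e_prev=0; u=1·(-1.5)+0·8.5+0·0=-1.5; next y=1/2·(-1.5)+1/2·(-1.5)=-1.5
n=10: y=-1.5, sp=-3, e=sp−y=-1.5; I=7, D=e−e_prev=0; u=1·(-1.5)+0·7+0·0=-1.5; next y=1/2·(-1.5)+1/2·(-1.5)=-1.5
n=11: y=-1.5, sp=-3, e=sp−y=-1.5; I=5.5, D=e−e_prev=0; u=1·(-1.5)+0·5.5+0·0=-1.5; next y=1/2·(-1.5)+1/2·(-1.5)=-1.5

0 5 5.000 0.000
1 5 2.500 2.500
2 5 2.500 2.500
3 5 2.500 2.500
4 5 2.500 2.500
5 2 -0.500 2.500
6 2 1.000 1.000
7 -3 -4.000 1.000
8 -3 -1.500 -1.500
9 -3 -1.500 -1.500
10 -3 -1.500 -1.500
11 -3 -1.500 -1.500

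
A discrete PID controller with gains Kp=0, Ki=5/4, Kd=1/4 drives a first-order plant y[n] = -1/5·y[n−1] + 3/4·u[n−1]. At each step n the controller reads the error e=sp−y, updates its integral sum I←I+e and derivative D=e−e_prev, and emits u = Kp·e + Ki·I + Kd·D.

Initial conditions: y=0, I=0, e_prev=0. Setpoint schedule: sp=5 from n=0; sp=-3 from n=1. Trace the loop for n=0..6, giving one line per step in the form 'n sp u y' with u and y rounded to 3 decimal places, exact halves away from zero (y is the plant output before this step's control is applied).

0 5 7.500 0.000
1 -3 -7.938 5.625
2 -3 3.742 -7.078
3 -3 -11.287 4.222
4 -3 2.808 -9.309
5 -3 -12.604 3.968
6 -3 3.327 -10.247

(exact arithmetic carried between steps; '≈' marks a value shown rounded to 6 d.p. or computed from one; I and e_prev carry over from the previous line; the table rounds u and y to 3 d.p., halves away from zero)
n=0: y=0, sp=5, e=sp−y=5; I=5, D=e−e_prev=5; u=0·5+5/4·5+1/4·5=7.5; next y=-1/5·0+3/4·7.5=5.625
n=1: y=5.625, sp=-3, e=sp−y=-8.625; I=-3.625, D=e−e_prev=-13.625; u=0·(-8.625)+5/4·(-3.625)+1/4·(-13.625)=-7.9375; next y=-1/5·5.625+3/4·(-7.9375)=-7.078125
n=2: y=-7.078125, sp=-3, e=sp−y=4.078125; I=0.453125, D=e−e_prev=12.703125; u=0·4.078125+5/4·0.453125+1/4·12.703125≈3.742188; next y=-1/5·(-7.078125)+3/4·3.742188≈4.222266
n=3: y≈4.222266, sp=-3, e=sp−y≈-7.222266; I≈-6.769141, D=e−e_prev≈-11.300391; u=0·(-7.222266)+5/4·(-6.769141)+1/4·(-11.300391)≈-11.286523; next y=-1/5·4.222266+3/4·(-11.286523)≈-9.309346
n=4: y≈-9.309346, sp=-3, e=sp−y≈6.309346; I≈-0.459795, D=e−e_prev≈13.531611; u=0·6.309346+5/4·(-0.459795)+1/4·13.531611≈2.808159; next y=-1/5·(-9.309346)+3/4·2.808159≈3.967989
n=5: y≈3.967989, sp=-3, e=sp−y≈-6.967989; I≈-7.427783, D=e−e_prev≈-13.277334; u=0·(-6.967989)+5/4·(-7.427783)+1/4·(-13.277334)≈-12.604063; next y=-1/5·3.967989+3/4·(-12.604063)≈-10.246645
n=6: y≈-10.246645, sp=-3, e=sp−y≈7.246645; I≈-0.181139, D=e−e_prev≈14.214633; u=0·7.246645+5/4·(-0.181139)+1/4·14.214633≈3.327235; next y=-1/5·(-10.246645)+3/4·3.327235≈4.544755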